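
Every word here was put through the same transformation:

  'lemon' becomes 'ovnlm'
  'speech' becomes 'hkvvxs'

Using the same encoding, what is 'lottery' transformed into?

olggvib

Each letter is replaced by its mirror in the alphabet: a↔z, b↔y, c↔x, and so on (the Atbash cipher).
Applying it to lottery: l↔o, o↔l, t↔g, t↔g, e↔v, r↔i, y↔b.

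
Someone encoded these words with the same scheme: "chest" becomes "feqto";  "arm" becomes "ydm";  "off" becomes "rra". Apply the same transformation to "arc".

odm

The output letters match the input read backwards, each shifted +12: chest reversed is tsehc. Read the word backwards and shift each letter +12.
Applying it to arc: reverse → cra; then shift: c+12=o, r+12=d, a+12=m.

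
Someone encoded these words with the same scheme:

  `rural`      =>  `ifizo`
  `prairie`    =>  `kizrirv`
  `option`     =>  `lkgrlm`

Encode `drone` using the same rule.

wilmv

Each pair mirrors across the alphabet (r↔i, u↔f, r↔i): positions sum to 25. Each letter is replaced by its mirror in the alphabet: a↔z, b↔y, c↔x, and so on (the Atbash cipher).
Applying it to drone: d↔w, r↔i, o↔l, n↔m, e↔v.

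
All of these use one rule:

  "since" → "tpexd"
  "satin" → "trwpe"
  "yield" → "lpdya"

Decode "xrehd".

This is an affine cipher: with a=0,…,z=25, each position x becomes (3x+17) mod 26.
Reversing it on xrehd: x(23)→9·(23−17)≡2=c; r(17)→9·(17−17)≡0=a; e(4)→9·(4−17)≡13=n; h(7)→9·(7−17)≡14=o; d(3)→9·(3−17)≡4=e (all mod 26).

canoe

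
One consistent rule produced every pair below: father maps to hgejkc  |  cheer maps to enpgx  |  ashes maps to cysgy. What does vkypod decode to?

tennis

Shifts by position in father: pos 0: f→h (+2), pos 1: a→g (+6), pos 2: t→e (+11), pos 3: h→j (+2), pos 4: e→k (+6), pos 5: r→c (+11) — repeating every 3. The shifts repeat in a cycle of length 3: positions 0,1,… shift by +2, +6, +11, then the pattern repeats.
Undoing it on vkypod: v−2=t, k−6=e, y−11=n, p−2=n, o−6=i, d−11=s.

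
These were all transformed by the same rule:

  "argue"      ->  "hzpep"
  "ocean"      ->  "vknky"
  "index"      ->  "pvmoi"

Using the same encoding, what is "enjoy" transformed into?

lvsyj

In argue: a→h is +7, r→z is +8, g→p is +9, u→e is +10 — the shift increases by 1 each position. The shift increases by 1 at each position, starting from +7: 7, 8, 9, ….
For enjoy: e+7=l, n+8=v, j+9=s, o+10=y, y+11=j.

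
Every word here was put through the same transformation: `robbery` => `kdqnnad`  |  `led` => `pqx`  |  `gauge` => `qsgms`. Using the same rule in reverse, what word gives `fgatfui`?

without

The word is reversed, then every letter is shifted forward by 12.
Decoding fgatfui: shift back: f−12=t, g−12=u, a−12=o, t−12=h, f−12=t, u−12=i, i−12=w → tuohtiw; then reverse → without.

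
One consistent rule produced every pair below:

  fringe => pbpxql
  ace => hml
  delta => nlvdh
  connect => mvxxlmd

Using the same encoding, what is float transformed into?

pvvhd

The rule splits by letter class: vowels +7, consonants +10.
For float: f(cons)+10=p, l(cons)+10=v, o(vowel)+7=v, a(vowel)+7=h, t(cons)+10=d.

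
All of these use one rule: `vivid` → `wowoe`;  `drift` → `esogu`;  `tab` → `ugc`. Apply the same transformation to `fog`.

The rule splits by letter class: vowels +6, consonants +1.
On fog: f(cons)+1=g, o(vowel)+6=u, g(cons)+1=h.

guh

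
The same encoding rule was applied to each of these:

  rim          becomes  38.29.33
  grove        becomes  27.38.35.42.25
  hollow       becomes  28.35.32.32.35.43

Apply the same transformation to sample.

r is letter #18 and maps to 38: an offset of 20. Letters become their 1-based position plus 20 (so a→21, b→22, …).
For sample: s=19→39, a=1→21, m=13→33, p=16→36, l=12→32, e=5→25.

39.21.33.36.32.25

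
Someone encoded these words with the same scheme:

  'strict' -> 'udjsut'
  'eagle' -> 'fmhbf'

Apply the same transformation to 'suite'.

fujvt

The output letters match the input read backwards, each shifted +1: strict reversed is tcirts. Two steps: reverse the string, then apply a Caesar shift of +1.
For suite: reverse → etius; then shift: e+1=f, t+1=u, i+1=j, u+1=v, s+1=t.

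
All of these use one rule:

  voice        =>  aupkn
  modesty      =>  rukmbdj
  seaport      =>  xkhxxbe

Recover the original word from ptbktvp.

In voice: v→a is +5, o→u is +6, i→p is +7, c→k is +8 — the shift increases by 1 each position. The shift increases by 1 at each position, starting from +5: 5, 6, 7, ….
Decoding ptbktvp: p−5=k, t−6=n, b−7=u, k−8=c, t−9=k, v−10=l, p−11=e.

knuckle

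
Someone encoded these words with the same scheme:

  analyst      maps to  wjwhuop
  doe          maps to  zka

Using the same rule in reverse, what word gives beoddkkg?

fishhook

Compare letters: a→w is +22, n→j is +22, a→w is +22 — a constant shift. Each letter is shifted forward by 22 in the alphabet (a Caesar shift of +22).
Decoding beoddkkg: b−22=f, e−22=i, o−22=s, d−22=h, d−22=h, k−22=o, k−22=o, g−22=k.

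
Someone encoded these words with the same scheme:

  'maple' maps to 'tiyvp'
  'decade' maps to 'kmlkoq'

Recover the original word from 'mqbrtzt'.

fishing

In maple: m→t is +7, a→i is +8, p→y is +9, l→v is +10 — the shift increases by 1 each position. The shift increases by 1 at each position, starting from +7: 7, 8, 9, ….
Undoing it on mqbrtzt: m−7=f, q−8=i, b−9=s, r−10=h, t−11=i, z−12=n, t−13=g.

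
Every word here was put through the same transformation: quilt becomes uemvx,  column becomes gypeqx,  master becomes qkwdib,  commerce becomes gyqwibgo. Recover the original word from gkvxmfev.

carnival

Shifts by position in quilt: pos 0: q→u (+4), pos 1: u→e (+10), pos 2: i→m (+4), pos 3: l→v (+10) — repeating every 2. The shifts repeat in a cycle of length 2: positions 0,1,… shift by +4, +10, then the pattern repeats.
Undoing it on gkvxmfev: g−4=c, k−10=a, v−4=r, x−10=n, m−4=i, f−10=v, e−4=a, v−10=l.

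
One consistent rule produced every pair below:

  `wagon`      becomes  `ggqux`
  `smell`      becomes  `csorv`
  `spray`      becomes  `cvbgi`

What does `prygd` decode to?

Shifts by position in wagon: pos 0: w→g (+10), pos 1: a→g (+6), pos 2: g→q (+10), pos 3: o→u (+6) — repeating every 2. It's a Vigenère-style cipher with numeric key [10,6]: position i shifts by key[i mod 2].
Reversing it on prygd: p−10=f, r−6=l, y−10=o, g−6=a, d−10=t.

float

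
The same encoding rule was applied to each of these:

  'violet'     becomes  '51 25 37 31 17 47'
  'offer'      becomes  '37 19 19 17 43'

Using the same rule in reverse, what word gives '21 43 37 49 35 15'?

v(#22)→51 and i(#9)→25: differences scale by 2, so n = 2·pos + 7. Each letter becomes 2×(its alphabet position, a=1..z=26) + 7.
Reversing it on 21 43 37 49 35 15: 21→(21−7)÷2=7=g, 43→(43−7)÷2=18=r, 37→(37−7)÷2=15=o, 49→(49−7)÷2=21=u, 35→(35−7)÷2=14=n, 15→(15−7)÷2=4=d.

ground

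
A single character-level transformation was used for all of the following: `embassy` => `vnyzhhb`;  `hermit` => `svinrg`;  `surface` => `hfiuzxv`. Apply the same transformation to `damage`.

Each pair mirrors across the alphabet (e↔v, m↔n, b↔y): positions sum to 25. Each letter is replaced by its mirror in the alphabet: a↔z, b↔y, c↔x, and so on (the Atbash cipher).
For damage: d↔w, a↔z, m↔n, a↔z, g↔t, e↔v.

wznztv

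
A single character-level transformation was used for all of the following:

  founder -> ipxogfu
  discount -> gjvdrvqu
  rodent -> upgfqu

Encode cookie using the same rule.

fprllf

It's a Vigenère-style cipher with numeric key [3,1]: position i shifts by key[i mod 2].
On cookie: c+3=f, o+1=p, o+3=r, k+1=l, i+3=l, e+1=f.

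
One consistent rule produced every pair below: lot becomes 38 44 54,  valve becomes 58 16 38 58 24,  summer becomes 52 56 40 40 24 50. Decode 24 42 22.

end

Each letter becomes 2×(its alphabet position, a=1..z=26) + 14.
Undoing it on 24 42 22: 24→(24−14)÷2=5=e, 42→(42−14)÷2=14=n, 22→(22−14)÷2=4=d.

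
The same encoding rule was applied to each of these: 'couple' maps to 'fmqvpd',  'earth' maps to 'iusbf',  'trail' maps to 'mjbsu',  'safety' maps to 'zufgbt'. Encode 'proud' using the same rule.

evpsq

Read the word backwards and shift each letter +1.
For proud: reverse → duorp; then shift: d+1=e, u+1=v, o+1=p, r+1=s, p+1=q.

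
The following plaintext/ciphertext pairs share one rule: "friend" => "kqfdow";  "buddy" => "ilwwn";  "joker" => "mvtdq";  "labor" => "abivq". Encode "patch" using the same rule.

cbepy

f(5)→k(10) and r(17)→q(16) fit y≡7x+1 (mod 26); the inverse of 7 mod 26 is 15. Each letter's alphabet position (a=0..z=25) is mapped through 7·x+1 mod 26 — an affine cipher.
Applying it to patch: p(15)→7·15+1≡2=c; a(0)→7·0+1≡1=b; t(19)→7·19+1≡4=e; c(2)→7·2+1≡15=p; h(7)→7·7+1≡24=y (all mod 26).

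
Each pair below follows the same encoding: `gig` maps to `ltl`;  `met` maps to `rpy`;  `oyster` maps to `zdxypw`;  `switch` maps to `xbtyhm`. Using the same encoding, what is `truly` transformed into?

The shift depends on letter class: consonant g→l is +5, but vowel i→t is +11. Vowels shift forward by 11 and consonants shift forward by 5.
For truly: t(cons)+5=y, r(cons)+5=w, u(vowel)+11=f, l(cons)+5=q, y(cons)+5=d.

ywfqd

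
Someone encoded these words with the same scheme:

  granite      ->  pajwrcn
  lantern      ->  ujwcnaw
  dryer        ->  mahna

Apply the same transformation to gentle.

Compare letters: g→p is +9, r→a is +9, a→j is +9 — a constant shift. Each letter is shifted forward by 9 in the alphabet (a Caesar shift of +9).
Applying it to gentle: g+9=p, e+9=n, n+9=w, t+9=c, l+9=u, e+9=n.

pnwcun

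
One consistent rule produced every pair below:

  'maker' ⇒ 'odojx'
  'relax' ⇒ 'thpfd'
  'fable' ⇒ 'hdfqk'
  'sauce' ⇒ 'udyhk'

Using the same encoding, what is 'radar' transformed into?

Letter i (0-indexed) is shifted by i+2, so successive shifts are 2, 3, 4, ….
For radar: r+2=t, a+3=d, d+4=h, a+5=f, r+6=x.

tdhfx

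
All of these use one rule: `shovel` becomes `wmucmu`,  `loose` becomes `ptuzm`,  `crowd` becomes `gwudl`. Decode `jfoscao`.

failure

In shovel: s→w is +4, h→m is +5, o→u is +6, v→c is +7 — the shift increases by 1 each position. Each letter shifts forward by (position + 4), i.e. 4, 5, 6, … — the shift grows by one for each successive letter.
Reversing it on jfoscao: j−4=f, f−5=a, o−6=i, s−7=l, c−8=u, a−9=r, o−10=e.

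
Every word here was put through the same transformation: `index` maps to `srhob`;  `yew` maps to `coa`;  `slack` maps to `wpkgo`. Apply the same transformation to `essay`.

The shift depends on letter class: consonant n→r is +4, but vowel i→s is +10. The rule splits by letter class: vowels +10, consonants +4.
On essay: e(vowel)+10=o, s(cons)+4=w, s(cons)+4=w, a(vowel)+10=k, y(cons)+4=c.

owwkc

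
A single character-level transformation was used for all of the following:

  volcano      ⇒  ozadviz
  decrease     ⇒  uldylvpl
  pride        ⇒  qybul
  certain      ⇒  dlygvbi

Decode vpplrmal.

assemble

v(21)→o(14) and o(14)→z(25) fit y≡17x+21 (mod 26); the inverse of 17 mod 26 is 23. Each letter's alphabet position (a=0..z=25) is mapped through 17·x+21 mod 26 — an affine cipher.
Reversing it on vpplrmal: v(21)→23·(21−21)≡0=a; p(15)→23·(15−21)≡18=s; p(15)→23·(15−21)≡18=s; l(11)→23·(11−21)≡4=e; r(17)→23·(17−21)≡12=m; m(12)→23·(12−21)≡1=b; a(0)→23·(0−21)≡11=l; l(11)→23·(11−21)≡4=e (all mod 26).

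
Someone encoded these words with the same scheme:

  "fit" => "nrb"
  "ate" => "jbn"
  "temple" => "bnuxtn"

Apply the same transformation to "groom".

The shift depends on letter class: consonant f→n is +8, but vowel i→r is +9. The rule splits by letter class: vowels +9, consonants +8.
Applying it to groom: g(cons)+8=o, r(cons)+8=z, o(vowel)+9=x, o(vowel)+9=x, m(cons)+8=u.

ozxxu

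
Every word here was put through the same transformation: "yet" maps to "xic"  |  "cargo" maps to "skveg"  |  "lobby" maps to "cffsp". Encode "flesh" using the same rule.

lwipj

The output letters match the input read backwards, each shifted +4: yet reversed is tey. Two steps: reverse the string, then apply a Caesar shift of +4.
On flesh: reverse → hself; then shift: h+4=l, s+4=w, e+4=i, l+4=p, f+4=j.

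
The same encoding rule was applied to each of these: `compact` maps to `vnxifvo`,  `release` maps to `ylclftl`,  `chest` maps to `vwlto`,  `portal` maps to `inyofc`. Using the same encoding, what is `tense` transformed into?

c(2)→v(21) and o(14)→n(13) fit y≡21x+5 (mod 26); the inverse of 21 mod 26 is 5. Treating letters as 0–25, the rule is x ↦ 21x + 5 (mod 26).
For tense: t(19)→21·19+5≡14=o; e(4)→21·4+5≡11=l; n(13)→21·13+5≡18=s; s(18)→21·18+5≡19=t; e(4)→21·4+5≡11=l (all mod 26).

olstl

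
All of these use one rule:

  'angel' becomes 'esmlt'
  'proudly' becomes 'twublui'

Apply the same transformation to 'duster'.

In angel: a→e is +4, n→s is +5, g→m is +6, e→l is +7 — the shift increases by 1 each position. The shift increases by 1 at each position, starting from +4: 4, 5, 6, ….
Applying it to duster: d+4=h, u+5=z, s+6=y, t+7=a, e+8=m, r+9=a.

hzyama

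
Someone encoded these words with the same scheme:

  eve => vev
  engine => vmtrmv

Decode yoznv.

blame

Each letter is replaced by its mirror in the alphabet: a↔z, b↔y, c↔x, and so on (the Atbash cipher).
Decoding yoznv: y↔b, o↔l, z↔a, n↔m, v↔e.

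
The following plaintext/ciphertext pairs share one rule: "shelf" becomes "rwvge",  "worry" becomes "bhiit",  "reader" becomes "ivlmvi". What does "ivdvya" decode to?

s(18)→r(17) and h(7)→w(22) fit y≡9x+11 (mod 26); the inverse of 9 mod 26 is 3. Each letter's alphabet position (a=0..z=25) is mapped through 9·x+11 mod 26 — an affine cipher.
Decoding ivdvya: i(8)→3·(8−11)≡17=r; v(21)→3·(21−11)≡4=e; d(3)→3·(3−11)≡2=c; v(21)→3·(21−11)≡4=e; y(24)→3·(24−11)≡13=n; a(0)→3·(0−11)≡19=t (all mod 26).

recent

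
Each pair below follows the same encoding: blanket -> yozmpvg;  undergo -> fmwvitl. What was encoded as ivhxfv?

Each pair mirrors across the alphabet (b↔y, l↔o, a↔z): positions sum to 25. Each letter is replaced by its mirror in the alphabet: a↔z, b↔y, c↔x, and so on (the Atbash cipher).
Decoding ivhxfv: i↔r, v↔e, h↔s, x↔c, f↔u, v↔e.

rescue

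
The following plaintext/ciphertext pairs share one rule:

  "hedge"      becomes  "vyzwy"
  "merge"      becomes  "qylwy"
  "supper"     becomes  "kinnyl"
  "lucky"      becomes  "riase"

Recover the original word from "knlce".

spray

h(7)→v(21) and e(4)→y(24) fit y≡25x+2 (mod 26); the inverse of 25 mod 26 is 25. This is an affine cipher: with a=0,…,z=25, each position x becomes (25x+2) mod 26.
Decoding knlce: k(10)→25·(10−2)≡18=s; n(13)→25·(13−2)≡15=p; l(11)→25·(11−2)≡17=r; c(2)→25·(2−2)≡0=a; e(4)→25·(4−2)≡24=y (all mod 26).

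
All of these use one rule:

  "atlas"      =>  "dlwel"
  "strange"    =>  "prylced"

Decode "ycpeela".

pattern

The output letters match the input read backwards, each shifted +11: atlas reversed is salta. The word is reversed, then every letter is shifted forward by 11.
Undoing it on ycpeela: shift back: y−11=n, c−11=r, p−11=e, e−11=t, e−11=t, l−11=a, a−11=p → nrettap; then reverse → pattern.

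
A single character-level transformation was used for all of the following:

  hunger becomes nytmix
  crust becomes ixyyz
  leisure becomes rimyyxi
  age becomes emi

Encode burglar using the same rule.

hyxmrex

The shift depends on letter class: consonant h→n is +6, but vowel u→y is +4. Vowels shift forward by 4 and consonants shift forward by 6.
Applying it to burglar: b(cons)+6=h, u(vowel)+4=y, r(cons)+6=x, g(cons)+6=m, l(cons)+6=r, a(vowel)+4=e, r(cons)+6=x.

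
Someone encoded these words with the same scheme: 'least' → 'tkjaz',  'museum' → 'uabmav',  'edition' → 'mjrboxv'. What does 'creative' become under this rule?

Shifts by position in least: pos 0: l→t (+8), pos 1: e→k (+6), pos 2: a→j (+9), pos 3: s→a (+8), pos 4: t→z (+6) — repeating every 3. The shifts repeat in a cycle of length 3: positions 0,1,… shift by +8, +6, +9, then the pattern repeats.
Applying it to creative: c+8=k, r+6=x, e+9=n, a+8=i, t+6=z, i+9=r, v+8=d, e+6=k.

kxnizrdk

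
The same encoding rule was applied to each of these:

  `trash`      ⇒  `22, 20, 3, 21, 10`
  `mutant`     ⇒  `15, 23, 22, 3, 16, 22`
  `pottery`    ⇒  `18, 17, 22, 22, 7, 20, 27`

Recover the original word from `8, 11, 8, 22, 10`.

The number is (letter's place in the alphabet, a=1) + 2.
Decoding 8, 11, 8, 22, 10: 8→(8−2)÷1=6=f, 11→(11−2)÷1=9=i, 8→(8−2)÷1=6=f, 22→(22−2)÷1=20=t, 10→(10−2)÷1=8=h.

fifth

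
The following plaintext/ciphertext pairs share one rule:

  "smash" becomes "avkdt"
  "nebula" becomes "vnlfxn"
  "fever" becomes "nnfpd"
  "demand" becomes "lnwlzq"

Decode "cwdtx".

until

Letter i (0-indexed) is shifted by i+8, so successive shifts are 8, 9, 10, ….
Decoding cwdtx: c−8=u, w−9=n, d−10=t, t−11=i, x−12=l.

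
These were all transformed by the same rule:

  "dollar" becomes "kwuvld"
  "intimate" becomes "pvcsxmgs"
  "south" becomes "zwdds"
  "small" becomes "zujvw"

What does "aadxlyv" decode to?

tsunami

In dollar: d→k is +7, o→w is +8, l→u is +9, l→v is +10 — the shift increases by 1 each position. The shift increases by 1 at each position, starting from +7: 7, 8, 9, ….
Reversing it on aadxlyv: a−7=t, a−8=s, d−9=u, x−10=n, l−11=a, y−12=m, v−13=i.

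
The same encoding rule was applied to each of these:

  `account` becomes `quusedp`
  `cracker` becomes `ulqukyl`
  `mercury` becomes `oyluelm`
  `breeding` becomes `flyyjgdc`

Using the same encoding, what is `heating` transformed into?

ryqpgdc

a(0)→q(16) and c(2)→u(20) fit y≡15x+16 (mod 26); the inverse of 15 mod 26 is 7. This is an affine cipher: with a=0,…,z=25, each position x becomes (15x+16) mod 26.
On heating: h(7)→15·7+16≡17=r; e(4)→15·4+16≡24=y; a(0)→15·0+16≡16=q; t(19)→15·19+16≡15=p; i(8)→15·8+16≡6=g; n(13)→15·13+16≡3=d; g(6)→15·6+16≡2=c (all mod 26).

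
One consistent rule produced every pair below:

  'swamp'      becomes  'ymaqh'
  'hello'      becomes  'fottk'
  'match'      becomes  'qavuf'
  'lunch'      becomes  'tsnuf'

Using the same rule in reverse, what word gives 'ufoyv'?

chest

s(18)→y(24) and w(22)→m(12) fit y≡23x+0 (mod 26); the inverse of 23 mod 26 is 17. This is an affine cipher: with a=0,…,z=25, each position x becomes (23x+0) mod 26.
Decoding ufoyv: u(20)→17·(20−0)≡2=c; f(5)→17·(5−0)≡7=h; o(14)→17·(14−0)≡4=e; y(24)→17·(24−0)≡18=s; v(21)→17·(21−0)≡19=t (all mod 26).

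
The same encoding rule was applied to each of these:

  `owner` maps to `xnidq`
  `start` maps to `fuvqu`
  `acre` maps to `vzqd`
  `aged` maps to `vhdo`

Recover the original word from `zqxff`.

cross

o(14)→x(23) and w(22)→n(13) fit y≡15x+21 (mod 26); the inverse of 15 mod 26 is 7. Treating letters as 0–25, the rule is x ↦ 15x + 21 (mod 26).
Decoding zqxff: z(25)→7·(25−21)≡2=c; q(16)→7·(16−21)≡17=r; x(23)→7·(23−21)≡14=o; f(5)→7·(5−21)≡18=s; f(5)→7·(5−21)≡18=s (all mod 26).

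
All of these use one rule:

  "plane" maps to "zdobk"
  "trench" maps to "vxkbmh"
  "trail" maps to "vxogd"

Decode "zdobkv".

p(15)→z(25) and l(11)→d(3) fit y≡25x+14 (mod 26); the inverse of 25 mod 26 is 25. Treating letters as 0–25, the rule is x ↦ 25x + 14 (mod 26).
Decoding zdobkv: z(25)→25·(25−14)≡15=p; d(3)→25·(3−14)≡11=l; o(14)→25·(14−14)≡0=a; b(1)→25·(1−14)≡13=n; k(10)→25·(10−14)≡4=e; v(21)→25·(21−14)≡19=t (all mod 26).

planet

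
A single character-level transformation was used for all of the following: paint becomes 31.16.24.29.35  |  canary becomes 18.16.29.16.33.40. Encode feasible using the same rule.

p is letter #16 and maps to 31: an offset of 15. The number is (letter's place in the alphabet, a=1) + 15.
On feasible: f=6→21, e=5→20, a=1→16, s=19→34, i=9→24, b=2→17, l=12→27, e=5→20.

21.20.16.34.24.17.27.20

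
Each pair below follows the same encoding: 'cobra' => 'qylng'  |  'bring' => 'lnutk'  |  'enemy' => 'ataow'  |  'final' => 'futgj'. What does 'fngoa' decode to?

c(2)→q(16) and o(14)→y(24) fit y≡5x+6 (mod 26); the inverse of 5 mod 26 is 21. This is an affine cipher: with a=0,…,z=25, each position x becomes (5x+6) mod 26.
Reversing it on fngoa: f(5)→21·(5−6)≡5=f; n(13)→21·(13−6)≡17=r; g(6)→21·(6−6)≡0=a; o(14)→21·(14−6)≡12=m; a(0)→21·(0−6)≡4=e (all mod 26).

frame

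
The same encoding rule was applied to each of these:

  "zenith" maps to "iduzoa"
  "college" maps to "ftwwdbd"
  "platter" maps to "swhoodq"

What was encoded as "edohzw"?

detail

Treating letters as 0–25, the rule is x ↦ 25x + 7 (mod 26).
Decoding edohzw: e(4)→25·(4−7)≡3=d; d(3)→25·(3−7)≡4=e; o(14)→25·(14−7)≡19=t; h(7)→25·(7−7)≡0=a; z(25)→25·(25−7)≡8=i; w(22)→25·(22−7)≡11=l (all mod 26).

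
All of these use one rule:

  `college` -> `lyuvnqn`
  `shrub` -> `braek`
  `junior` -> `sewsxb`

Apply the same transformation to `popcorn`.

yyymxbw

It's a Vigenère-style cipher with numeric key [9,10]: position i shifts by key[i mod 2].
Applying it to popcorn: p+9=y, o+10=y, p+9=y, c+10=m, o+9=x, r+10=b, n+9=w.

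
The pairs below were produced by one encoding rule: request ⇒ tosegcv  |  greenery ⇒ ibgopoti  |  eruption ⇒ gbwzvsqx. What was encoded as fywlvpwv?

Shifts by position in request: pos 0: r→t (+2), pos 1: e→o (+10), pos 2: q→s (+2), pos 3: u→e (+10) — repeating every 2. It's a Vigenère-style cipher with numeric key [2,10]: position i shifts by key[i mod 2].
Reversing it on fywlvpwv: f−2=d, y−10=o, w−2=u, l−10=b, v−2=t, p−10=f, w−2=u, v−10=l.

doubtful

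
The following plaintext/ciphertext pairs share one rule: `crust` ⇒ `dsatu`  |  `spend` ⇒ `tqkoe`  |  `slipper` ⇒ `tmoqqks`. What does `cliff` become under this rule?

The shift depends on letter class: consonant c→d is +1, but vowel u→a is +6. Vowels shift forward by 6 and consonants shift forward by 1.
For cliff: c(cons)+1=d, l(cons)+1=m, i(vowel)+6=o, f(cons)+1=g, f(cons)+1=g.

dmogg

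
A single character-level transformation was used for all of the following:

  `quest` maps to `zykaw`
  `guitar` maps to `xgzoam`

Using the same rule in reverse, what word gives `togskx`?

Read the word backwards and shift each letter +6.
Decoding togskx: shift back: t−6=n, o−6=i, g−6=a, s−6=m, k−6=e, x−6=r → niamer; then reverse → remain.

remain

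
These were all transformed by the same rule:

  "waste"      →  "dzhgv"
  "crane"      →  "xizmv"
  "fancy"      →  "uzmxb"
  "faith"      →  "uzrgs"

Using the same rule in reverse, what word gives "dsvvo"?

w(22)→d(3) and a(0)→z(25) fit y≡25x+25 (mod 26); the inverse of 25 mod 26 is 25. Each letter's alphabet position (a=0..z=25) is mapped through 25·x+25 mod 26 — an affine cipher.
Decoding dsvvo: d(3)→25·(3−25)≡22=w; s(18)→25·(18−25)≡7=h; v(21)→25·(21−25)≡4=e; v(21)→25·(21−25)≡4=e; o(14)→25·(14−25)≡11=l (all mod 26).

wheel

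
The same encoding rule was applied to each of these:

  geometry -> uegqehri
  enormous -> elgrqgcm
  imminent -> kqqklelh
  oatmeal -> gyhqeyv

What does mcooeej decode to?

succeed

Each letter's alphabet position (a=0..z=25) is mapped through 21·x+24 mod 26 — an affine cipher.
Decoding mcooeej: m(12)→5·(12−24)≡18=s; c(2)→5·(2−24)≡20=u; o(14)→5·(14−24)≡2=c; o(14)→5·(14−24)≡2=c; e(4)→5·(4−24)≡4=e; e(4)→5·(4−24)≡4=e; j(9)→5·(9−24)≡3=d (all mod 26).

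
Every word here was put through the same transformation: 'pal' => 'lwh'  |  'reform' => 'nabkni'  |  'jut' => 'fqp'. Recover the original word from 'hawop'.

least

Compare letters: p→l is +22, a→w is +22, l→h is +22 — a constant shift. Every letter moves 22 places later in the alphabet, wrapping around z→a.
Undoing it on hawop: h−22=l, a−22=e, w−22=a, o−22=s, p−22=t.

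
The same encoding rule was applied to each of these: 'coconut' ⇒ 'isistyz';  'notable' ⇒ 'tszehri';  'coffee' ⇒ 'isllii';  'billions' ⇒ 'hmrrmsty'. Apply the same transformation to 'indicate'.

mtjmiezi

The shift depends on letter class: consonant c→i is +6, but vowel o→s is +4. The rule splits by letter class: vowels +4, consonants +6.
On indicate: i(vowel)+4=m, n(cons)+6=t, d(cons)+6=j, i(vowel)+4=m, c(cons)+6=i, a(vowel)+4=e, t(cons)+6=z, e(vowel)+4=i.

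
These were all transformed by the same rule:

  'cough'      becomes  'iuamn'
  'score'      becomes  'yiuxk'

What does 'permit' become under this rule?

vkxsoz

Compare letters: c→i is +6, o→u is +6, u→a is +6 — a constant shift. Every letter moves 6 places later in the alphabet, wrapping around z→a.
Applying it to permit: p+6=v, e+6=k, r+6=x, m+6=s, i+6=o, t+6=z.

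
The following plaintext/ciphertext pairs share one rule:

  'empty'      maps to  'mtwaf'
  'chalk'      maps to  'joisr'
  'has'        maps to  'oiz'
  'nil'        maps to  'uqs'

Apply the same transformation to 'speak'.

zwmir

The shift depends on letter class: consonant m→t is +7, but vowel e→m is +8. Two shifts are in play — +8 for a/e/i/o/u, +7 for every other letter.
Applying it to speak: s(cons)+7=z, p(cons)+7=w, e(vowel)+8=m, a(vowel)+8=i, k(cons)+7=r.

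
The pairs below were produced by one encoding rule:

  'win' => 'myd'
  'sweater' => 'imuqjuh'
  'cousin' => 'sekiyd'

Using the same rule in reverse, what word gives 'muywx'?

Compare letters: w→m is +16, i→y is +16, n→d is +16 — a constant shift. This is a Caesar cipher with shift 16.
Undoing it on muywx: m−16=w, u−16=e, y−16=i, w−16=g, x−16=h.

weigh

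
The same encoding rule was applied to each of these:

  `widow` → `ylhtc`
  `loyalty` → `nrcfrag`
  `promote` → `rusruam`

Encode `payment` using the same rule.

The shift increases by 1 at each position, starting from +2: 2, 3, 4, ….
For payment: p+2=r, a+3=d, y+4=c, m+5=r, e+6=k, n+7=u, t+8=b.

rdcrkub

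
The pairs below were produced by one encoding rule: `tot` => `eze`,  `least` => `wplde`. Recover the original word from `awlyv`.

Every letter moves 11 places later in the alphabet, wrapping around z→a.
Undoing it on awlyv: a−11=p, w−11=l, l−11=a, y−11=n, v−11=k.

plank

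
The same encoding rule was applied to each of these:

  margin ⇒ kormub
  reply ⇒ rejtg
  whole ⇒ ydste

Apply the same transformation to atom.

ozsk

m(12)→k(10) and a(0)→o(14) fit y≡17x+14 (mod 26); the inverse of 17 mod 26 is 23. This is an affine cipher: with a=0,…,z=25, each position x becomes (17x+14) mod 26.
For atom: a(0)→17·0+14≡14=o; t(19)→17·19+14≡25=z; o(14)→17·14+14≡18=s; m(12)→17·12+14≡10=k (all mod 26).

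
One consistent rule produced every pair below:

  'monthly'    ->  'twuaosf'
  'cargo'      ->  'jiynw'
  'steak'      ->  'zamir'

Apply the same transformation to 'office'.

wmmqjm

The shift depends on letter class: consonant m→t is +7, but vowel o→w is +8. The rule splits by letter class: vowels +8, consonants +7.
For office: o(vowel)+8=w, f(cons)+7=m, f(cons)+7=m, i(vowel)+8=q, c(cons)+7=j, e(vowel)+8=m.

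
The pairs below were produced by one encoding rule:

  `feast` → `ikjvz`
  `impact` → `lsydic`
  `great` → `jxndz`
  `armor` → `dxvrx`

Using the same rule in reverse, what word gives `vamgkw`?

Shifts by position in feast: pos 0: f→i (+3), pos 1: e→k (+6), pos 2: a→j (+9), pos 3: s→v (+3), pos 4: t→z (+6) — repeating every 3. The shifts repeat in a cycle of length 3: positions 0,1,… shift by +3, +6, +9, then the pattern repeats.
Reversing it on vamgkw: v−3=s, a−6=u, m−9=d, g−3=d, k−6=e, w−9=n.

sudden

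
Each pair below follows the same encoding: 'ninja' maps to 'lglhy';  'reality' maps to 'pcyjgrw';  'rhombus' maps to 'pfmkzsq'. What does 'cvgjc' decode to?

exile

Every letter moves 24 places later in the alphabet, wrapping around z→a.
Reversing it on cvgjc: c−24=e, v−24=x, g−24=i, j−24=l, c−24=e.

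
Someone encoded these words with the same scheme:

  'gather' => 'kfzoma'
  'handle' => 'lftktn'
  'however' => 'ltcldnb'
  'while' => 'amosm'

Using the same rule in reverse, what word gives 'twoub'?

In gather: g→k is +4, a→f is +5, t→z is +6, h→o is +7 — the shift increases by 1 each position. Letter i (0-indexed) is shifted by i+4, so successive shifts are 4, 5, 6, ….
Undoing it on twoub: t−4=p, w−5=r, o−6=i, u−7=n, b−8=t.

print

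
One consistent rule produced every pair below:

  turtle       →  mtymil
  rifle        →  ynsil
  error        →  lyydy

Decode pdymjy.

mortar

t(19)→m(12) and u(20)→t(19) fit y≡7x+9 (mod 26); the inverse of 7 mod 26 is 15. Treating letters as 0–25, the rule is x ↦ 7x + 9 (mod 26).
Reversing it on pdymjy: p(15)→15·(15−9)≡12=m; d(3)→15·(3−9)≡14=o; y(24)→15·(24−9)≡17=r; m(12)→15·(12−9)≡19=t; j(9)→15·(9−9)≡0=a; y(24)→15·(24−9)≡17=r (all mod 26).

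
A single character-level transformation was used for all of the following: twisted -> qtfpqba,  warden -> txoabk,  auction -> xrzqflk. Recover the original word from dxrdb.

Compare letters: t→q is +23, w→t is +23, i→f is +23 — a constant shift. It's a constant shift of +23 (ROT23).
Decoding dxrdb: d−23=g, x−23=a, r−23=u, d−23=g, b−23=e.

gauge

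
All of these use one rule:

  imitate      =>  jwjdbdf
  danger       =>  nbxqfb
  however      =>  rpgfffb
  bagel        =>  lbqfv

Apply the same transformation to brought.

lbpvqrd

The shift depends on letter class: consonant m→w is +10, but vowel i→j is +1. The rule splits by letter class: vowels +1, consonants +10.
For brought: b(cons)+10=l, r(cons)+10=b, o(vowel)+1=p, u(vowel)+1=v, g(cons)+10=q, h(cons)+10=r, t(cons)+10=d.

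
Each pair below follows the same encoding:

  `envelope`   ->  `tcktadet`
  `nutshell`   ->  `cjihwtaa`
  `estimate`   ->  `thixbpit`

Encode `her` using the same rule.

wtg

Compare letters: e→t is +15, n→c is +15, v→k is +15 — a constant shift. Each letter is shifted forward by 15 in the alphabet (a Caesar shift of +15).
On her: h+15=w, e+15=t, r+15=g.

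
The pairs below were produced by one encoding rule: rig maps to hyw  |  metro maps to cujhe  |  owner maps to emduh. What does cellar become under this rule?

subbqh

Compare letters: r→h is +16, i→y is +16, g→w is +16 — a constant shift. Every letter moves 16 places later in the alphabet, wrapping around z→a.
Applying it to cellar: c+16=s, e+16=u, l+16=b, l+16=b, a+16=q, r+16=h.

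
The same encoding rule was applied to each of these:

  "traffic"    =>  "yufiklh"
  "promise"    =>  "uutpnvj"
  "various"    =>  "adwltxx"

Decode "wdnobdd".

The shifts repeat in a cycle of length 2: positions 0,1,… shift by +5, +3, then the pattern repeats.
Decoding wdnobdd: w−5=r, d−3=a, n−5=i, o−3=l, b−5=w, d−3=a, d−5=y.

railway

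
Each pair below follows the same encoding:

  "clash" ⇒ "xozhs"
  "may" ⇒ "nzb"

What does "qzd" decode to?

jaw

This is the alphabet-reversal cipher (Atbash): a becomes z, b becomes y, etc.
Reversing it on qzd: q↔j, z↔a, d↔w.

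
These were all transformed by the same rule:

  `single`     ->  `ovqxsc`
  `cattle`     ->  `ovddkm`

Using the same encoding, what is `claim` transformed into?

wskvm

The output letters match the input read backwards, each shifted +10: single reversed is elgnis. Read the word backwards and shift each letter +10.
Applying it to claim: reverse → mialc; then shift: m+10=w, i+10=s, a+10=k, l+10=v, c+10=m.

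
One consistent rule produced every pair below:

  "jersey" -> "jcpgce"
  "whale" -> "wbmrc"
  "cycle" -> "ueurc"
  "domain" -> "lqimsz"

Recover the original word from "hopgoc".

Treating letters as 0–25, the rule is x ↦ 17x + 12 (mod 26).
Reversing it on hopgoc: h(7)→23·(7−12)≡15=p; o(14)→23·(14−12)≡20=u; p(15)→23·(15−12)≡17=r; g(6)→23·(6−12)≡18=s; o(14)→23·(14−12)≡20=u; c(2)→23·(2−12)≡4=e (all mod 26).

pursue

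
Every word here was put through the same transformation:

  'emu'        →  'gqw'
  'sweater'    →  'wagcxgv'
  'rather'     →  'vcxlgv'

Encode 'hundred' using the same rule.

The shift depends on letter class: consonant m→q is +4, but vowel e→g is +2. Vowels shift forward by 2 and consonants shift forward by 4.
On hundred: h(cons)+4=l, u(vowel)+2=w, n(cons)+4=r, d(cons)+4=h, r(cons)+4=v, e(vowel)+2=g, d(cons)+4=h.

lwrhvgh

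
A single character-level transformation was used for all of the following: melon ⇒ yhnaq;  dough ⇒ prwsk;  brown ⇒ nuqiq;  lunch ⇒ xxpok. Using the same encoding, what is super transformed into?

exrqu

Shifts by position in melon: pos 0: m→y (+12), pos 1: e→h (+3), pos 2: l→n (+2), pos 3: o→a (+12), pos 4: n→q (+3) — repeating every 3. The shifts repeat in a cycle of length 3: positions 0,1,… shift by +12, +3, +2, then the pattern repeats.
On super: s+12=e, u+3=x, p+2=r, e+12=q, r+3=u.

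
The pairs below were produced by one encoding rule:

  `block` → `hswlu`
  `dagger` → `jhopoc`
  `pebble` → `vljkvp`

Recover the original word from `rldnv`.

level

In block: b→h is +6, l→s is +7, o→w is +8, c→l is +9 — the shift increases by 1 each position. Each letter shifts forward by (position + 6), i.e. 6, 7, 8, … — the shift grows by one for each successive letter.
Decoding rldnv: r−6=l, l−7=e, d−8=v, n−9=e, v−10=l.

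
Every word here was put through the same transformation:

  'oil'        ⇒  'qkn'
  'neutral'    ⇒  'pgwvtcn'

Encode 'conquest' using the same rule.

eqpswguv

Compare letters: o→q is +2, i→k is +2, l→n is +2 — a constant shift. Every letter moves 2 places later in the alphabet, wrapping around z→a.
On conquest: c+2=e, o+2=q, n+2=p, q+2=s, u+2=w, e+2=g, s+2=u, t+2=v.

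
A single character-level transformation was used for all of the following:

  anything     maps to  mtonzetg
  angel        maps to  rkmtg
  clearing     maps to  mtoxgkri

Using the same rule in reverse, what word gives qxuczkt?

The word is reversed, then every letter is shifted forward by 6.
Undoing it on qxuczkt: shift back: q−6=k, x−6=r, u−6=o, c−6=w, z−6=t, k−6=e, t−6=n → krowten; then reverse → network.

network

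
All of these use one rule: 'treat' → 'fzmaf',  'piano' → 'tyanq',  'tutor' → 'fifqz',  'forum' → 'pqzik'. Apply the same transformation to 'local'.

hqgah

t(19)→f(5) and r(17)→z(25) fit y≡3x+0 (mod 26); the inverse of 3 mod 26 is 9. Each letter's alphabet position (a=0..z=25) is mapped through 3·x+0 mod 26 — an affine cipher.
Applying it to local: l(11)→3·11+0≡7=h; o(14)→3·14+0≡16=q; c(2)→3·2+0≡6=g; a(0)→3·0+0≡0=a; l(11)→3·11+0≡7=h (all mod 26).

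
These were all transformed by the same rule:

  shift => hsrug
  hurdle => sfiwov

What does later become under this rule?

Each letter is replaced by its mirror in the alphabet: a↔z, b↔y, c↔x, and so on (the Atbash cipher).
On later: l↔o, a↔z, t↔g, e↔v, r↔i.

ozgvi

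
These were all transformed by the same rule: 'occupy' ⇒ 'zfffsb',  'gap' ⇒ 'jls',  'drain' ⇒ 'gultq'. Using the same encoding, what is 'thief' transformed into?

wktpi

The rule splits by letter class: vowels +11, consonants +3.
Applying it to thief: t(cons)+3=w, h(cons)+3=k, i(vowel)+11=t, e(vowel)+11=p, f(cons)+3=i.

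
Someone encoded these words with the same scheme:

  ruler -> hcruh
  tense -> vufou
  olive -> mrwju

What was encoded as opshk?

shark

Each letter's alphabet position (a=0..z=25) is mapped through 7·x+18 mod 26 — an affine cipher.
Decoding opshk: o(14)→15·(14−18)≡18=s; p(15)→15·(15−18)≡7=h; s(18)→15·(18−18)≡0=a; h(7)→15·(7−18)≡17=r; k(10)→15·(10−18)≡10=k (all mod 26).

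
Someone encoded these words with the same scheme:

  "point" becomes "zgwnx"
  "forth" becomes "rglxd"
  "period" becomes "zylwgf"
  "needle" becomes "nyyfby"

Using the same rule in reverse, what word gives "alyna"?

arena

p(15)→z(25) and o(14)→g(6) fit y≡19x+0 (mod 26); the inverse of 19 mod 26 is 11. This is an affine cipher: with a=0,…,z=25, each position x becomes (19x+0) mod 26.
Decoding alyna: a(0)→11·(0−0)≡0=a; l(11)→11·(11−0)≡17=r; y(24)→11·(24−0)≡4=e; n(13)→11·(13−0)≡13=n; a(0)→11·(0−0)≡0=a (all mod 26).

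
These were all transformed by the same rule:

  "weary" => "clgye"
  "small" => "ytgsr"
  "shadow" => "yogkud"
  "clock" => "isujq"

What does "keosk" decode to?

The shifts repeat in a cycle of length 2: positions 0,1,… shift by +6, +7, then the pattern repeats.
Decoding keosk: k−6=e, e−7=x, o−6=i, s−7=l, k−6=e.

exile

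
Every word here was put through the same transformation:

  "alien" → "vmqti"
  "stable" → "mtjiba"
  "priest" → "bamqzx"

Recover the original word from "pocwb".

The word is reversed, then every letter is shifted forward by 8.
Decoding pocwb: shift back: p−8=h, o−8=g, c−8=u, w−8=o, b−8=t → hguot; then reverse → tough.

tough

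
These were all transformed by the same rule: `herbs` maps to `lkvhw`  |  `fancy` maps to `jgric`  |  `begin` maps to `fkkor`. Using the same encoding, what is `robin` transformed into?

vufor

Shifts by position in herbs: pos 0: h→l (+4), pos 1: e→k (+6), pos 2: r→v (+4), pos 3: b→h (+6) — repeating every 2. The shifts repeat in a cycle of length 2: positions 0,1,… shift by +4, +6, then the pattern repeats.
On robin: r+4=v, o+6=u, b+4=f, i+6=o, n+4=r.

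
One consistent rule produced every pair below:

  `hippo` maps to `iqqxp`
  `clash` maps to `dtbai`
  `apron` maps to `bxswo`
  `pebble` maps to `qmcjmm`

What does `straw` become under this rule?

It's a Vigenère-style cipher with numeric key [1,8]: position i shifts by key[i mod 2].
Applying it to straw: s+1=t, t+8=b, r+1=s, a+8=i, w+1=x.

tbsix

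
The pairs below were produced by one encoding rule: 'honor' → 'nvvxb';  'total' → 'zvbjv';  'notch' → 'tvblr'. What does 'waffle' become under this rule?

chnovp

In honor: h→n is +6, o→v is +7, n→v is +8, o→x is +9 — the shift increases by 1 each position. Each letter shifts forward by (position + 6), i.e. 6, 7, 8, … — the shift grows by one for each successive letter.
For waffle: w+6=c, a+7=h, f+8=n, f+9=o, l+10=v, e+11=p.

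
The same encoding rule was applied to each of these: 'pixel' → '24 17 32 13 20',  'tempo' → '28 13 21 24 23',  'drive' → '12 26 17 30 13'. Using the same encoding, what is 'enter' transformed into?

13 22 28 13 26

p is letter #16 and maps to 24: an offset of 8. The number is (letter's place in the alphabet, a=1) + 8.
For enter: e=5→13, n=14→22, t=20→28, e=5→13, r=18→26.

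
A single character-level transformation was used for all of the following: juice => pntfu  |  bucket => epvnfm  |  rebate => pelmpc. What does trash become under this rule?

sdlce

The output letters match the input read backwards, each shifted +11: juice reversed is eciuj. Read the word backwards and shift each letter +11.
For trash: reverse → hsart; then shift: h+11=s, s+11=d, a+11=l, r+11=c, t+11=e.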